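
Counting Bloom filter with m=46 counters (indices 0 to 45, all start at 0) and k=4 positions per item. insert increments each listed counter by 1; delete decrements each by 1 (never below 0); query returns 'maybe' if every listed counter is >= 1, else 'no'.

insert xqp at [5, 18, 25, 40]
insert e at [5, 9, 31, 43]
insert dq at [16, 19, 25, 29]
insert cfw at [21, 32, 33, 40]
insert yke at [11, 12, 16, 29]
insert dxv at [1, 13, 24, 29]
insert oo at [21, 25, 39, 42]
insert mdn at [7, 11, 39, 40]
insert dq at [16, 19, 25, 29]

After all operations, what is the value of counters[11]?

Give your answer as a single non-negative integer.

Step 1: insert xqp at [5, 18, 25, 40] -> counters=[0,0,0,0,0,1,0,0,0,0,0,0,0,0,0,0,0,0,1,0,0,0,0,0,0,1,0,0,0,0,0,0,0,0,0,0,0,0,0,0,1,0,0,0,0,0]
Step 2: insert e at [5, 9, 31, 43] -> counters=[0,0,0,0,0,2,0,0,0,1,0,0,0,0,0,0,0,0,1,0,0,0,0,0,0,1,0,0,0,0,0,1,0,0,0,0,0,0,0,0,1,0,0,1,0,0]
Step 3: insert dq at [16, 19, 25, 29] -> counters=[0,0,0,0,0,2,0,0,0,1,0,0,0,0,0,0,1,0,1,1,0,0,0,0,0,2,0,0,0,1,0,1,0,0,0,0,0,0,0,0,1,0,0,1,0,0]
Step 4: insert cfw at [21, 32, 33, 40] -> counters=[0,0,0,0,0,2,0,0,0,1,0,0,0,0,0,0,1,0,1,1,0,1,0,0,0,2,0,0,0,1,0,1,1,1,0,0,0,0,0,0,2,0,0,1,0,0]
Step 5: insert yke at [11, 12, 16, 29] -> counters=[0,0,0,0,0,2,0,0,0,1,0,1,1,0,0,0,2,0,1,1,0,1,0,0,0,2,0,0,0,2,0,1,1,1,0,0,0,0,0,0,2,0,0,1,0,0]
Step 6: insert dxv at [1, 13, 24, 29] -> counters=[0,1,0,0,0,2,0,0,0,1,0,1,1,1,0,0,2,0,1,1,0,1,0,0,1,2,0,0,0,3,0,1,1,1,0,0,0,0,0,0,2,0,0,1,0,0]
Step 7: insert oo at [21, 25, 39, 42] -> counters=[0,1,0,0,0,2,0,0,0,1,0,1,1,1,0,0,2,0,1,1,0,2,0,0,1,3,0,0,0,3,0,1,1,1,0,0,0,0,0,1,2,0,1,1,0,0]
Step 8: insert mdn at [7, 11, 39, 40] -> counters=[0,1,0,0,0,2,0,1,0,1,0,2,1,1,0,0,2,0,1,1,0,2,0,0,1,3,0,0,0,3,0,1,1,1,0,0,0,0,0,2,3,0,1,1,0,0]
Step 9: insert dq at [16, 19, 25, 29] -> counters=[0,1,0,0,0,2,0,1,0,1,0,2,1,1,0,0,3,0,1,2,0,2,0,0,1,4,0,0,0,4,0,1,1,1,0,0,0,0,0,2,3,0,1,1,0,0]
Final counters=[0,1,0,0,0,2,0,1,0,1,0,2,1,1,0,0,3,0,1,2,0,2,0,0,1,4,0,0,0,4,0,1,1,1,0,0,0,0,0,2,3,0,1,1,0,0] -> counters[11]=2

Answer: 2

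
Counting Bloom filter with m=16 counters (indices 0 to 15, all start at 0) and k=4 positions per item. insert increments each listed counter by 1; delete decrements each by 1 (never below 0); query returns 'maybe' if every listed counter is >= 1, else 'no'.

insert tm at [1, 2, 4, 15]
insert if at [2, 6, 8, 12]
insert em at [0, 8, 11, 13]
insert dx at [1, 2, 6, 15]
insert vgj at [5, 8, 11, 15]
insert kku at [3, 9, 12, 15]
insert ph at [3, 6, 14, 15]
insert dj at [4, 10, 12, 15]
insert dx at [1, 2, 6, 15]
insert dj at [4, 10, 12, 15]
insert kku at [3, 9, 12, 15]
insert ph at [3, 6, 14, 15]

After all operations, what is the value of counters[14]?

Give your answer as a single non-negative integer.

Step 1: insert tm at [1, 2, 4, 15] -> counters=[0,1,1,0,1,0,0,0,0,0,0,0,0,0,0,1]
Step 2: insert if at [2, 6, 8, 12] -> counters=[0,1,2,0,1,0,1,0,1,0,0,0,1,0,0,1]
Step 3: insert em at [0, 8, 11, 13] -> counters=[1,1,2,0,1,0,1,0,2,0,0,1,1,1,0,1]
Step 4: insert dx at [1, 2, 6, 15] -> counters=[1,2,3,0,1,0,2,0,2,0,0,1,1,1,0,2]
Step 5: insert vgj at [5, 8, 11, 15] -> counters=[1,2,3,0,1,1,2,0,3,0,0,2,1,1,0,3]
Step 6: insert kku at [3, 9, 12, 15] -> counters=[1,2,3,1,1,1,2,0,3,1,0,2,2,1,0,4]
Step 7: insert ph at [3, 6, 14, 15] -> counters=[1,2,3,2,1,1,3,0,3,1,0,2,2,1,1,5]
Step 8: insert dj at [4, 10, 12, 15] -> counters=[1,2,3,2,2,1,3,0,3,1,1,2,3,1,1,6]
Step 9: insert dx at [1, 2, 6, 15] -> counters=[1,3,4,2,2,1,4,0,3,1,1,2,3,1,1,7]
Step 10: insert dj at [4, 10, 12, 15] -> counters=[1,3,4,2,3,1,4,0,3,1,2,2,4,1,1,8]
Step 11: insert kku at [3, 9, 12, 15] -> counters=[1,3,4,3,3,1,4,0,3,2,2,2,5,1,1,9]
Step 12: insert ph at [3, 6, 14, 15] -> counters=[1,3,4,4,3,1,5,0,3,2,2,2,5,1,2,10]
Final counters=[1,3,4,4,3,1,5,0,3,2,2,2,5,1,2,10] -> counters[14]=2

Answer: 2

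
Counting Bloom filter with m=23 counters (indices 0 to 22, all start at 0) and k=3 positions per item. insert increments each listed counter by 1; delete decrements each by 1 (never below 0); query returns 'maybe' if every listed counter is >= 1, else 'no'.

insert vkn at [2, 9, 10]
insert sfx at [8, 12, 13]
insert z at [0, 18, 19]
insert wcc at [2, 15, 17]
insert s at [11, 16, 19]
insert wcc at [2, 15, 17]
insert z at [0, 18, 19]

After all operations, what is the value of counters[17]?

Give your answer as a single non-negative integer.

Step 1: insert vkn at [2, 9, 10] -> counters=[0,0,1,0,0,0,0,0,0,1,1,0,0,0,0,0,0,0,0,0,0,0,0]
Step 2: insert sfx at [8, 12, 13] -> counters=[0,0,1,0,0,0,0,0,1,1,1,0,1,1,0,0,0,0,0,0,0,0,0]
Step 3: insert z at [0, 18, 19] -> counters=[1,0,1,0,0,0,0,0,1,1,1,0,1,1,0,0,0,0,1,1,0,0,0]
Step 4: insert wcc at [2, 15, 17] -> counters=[1,0,2,0,0,0,0,0,1,1,1,0,1,1,0,1,0,1,1,1,0,0,0]
Step 5: insert s at [11, 16, 19] -> counters=[1,0,2,0,0,0,0,0,1,1,1,1,1,1,0,1,1,1,1,2,0,0,0]
Step 6: insert wcc at [2, 15, 17] -> counters=[1,0,3,0,0,0,0,0,1,1,1,1,1,1,0,2,1,2,1,2,0,0,0]
Step 7: insert z at [0, 18, 19] -> counters=[2,0,3,0,0,0,0,0,1,1,1,1,1,1,0,2,1,2,2,3,0,0,0]
Final counters=[2,0,3,0,0,0,0,0,1,1,1,1,1,1,0,2,1,2,2,3,0,0,0] -> counters[17]=2

Answer: 2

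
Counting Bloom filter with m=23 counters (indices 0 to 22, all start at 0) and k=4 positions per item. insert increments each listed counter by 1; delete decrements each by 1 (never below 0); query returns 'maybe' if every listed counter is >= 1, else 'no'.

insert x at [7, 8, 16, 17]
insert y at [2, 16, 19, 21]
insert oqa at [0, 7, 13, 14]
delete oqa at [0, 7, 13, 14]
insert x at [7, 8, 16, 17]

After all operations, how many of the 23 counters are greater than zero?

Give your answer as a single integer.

Answer: 7

Derivation:
Step 1: insert x at [7, 8, 16, 17] -> counters=[0,0,0,0,0,0,0,1,1,0,0,0,0,0,0,0,1,1,0,0,0,0,0]
Step 2: insert y at [2, 16, 19, 21] -> counters=[0,0,1,0,0,0,0,1,1,0,0,0,0,0,0,0,2,1,0,1,0,1,0]
Step 3: insert oqa at [0, 7, 13, 14] -> counters=[1,0,1,0,0,0,0,2,1,0,0,0,0,1,1,0,2,1,0,1,0,1,0]
Step 4: delete oqa at [0, 7, 13, 14] -> counters=[0,0,1,0,0,0,0,1,1,0,0,0,0,0,0,0,2,1,0,1,0,1,0]
Step 5: insert x at [7, 8, 16, 17] -> counters=[0,0,1,0,0,0,0,2,2,0,0,0,0,0,0,0,3,2,0,1,0,1,0]
Final counters=[0,0,1,0,0,0,0,2,2,0,0,0,0,0,0,0,3,2,0,1,0,1,0] -> 7 nonzero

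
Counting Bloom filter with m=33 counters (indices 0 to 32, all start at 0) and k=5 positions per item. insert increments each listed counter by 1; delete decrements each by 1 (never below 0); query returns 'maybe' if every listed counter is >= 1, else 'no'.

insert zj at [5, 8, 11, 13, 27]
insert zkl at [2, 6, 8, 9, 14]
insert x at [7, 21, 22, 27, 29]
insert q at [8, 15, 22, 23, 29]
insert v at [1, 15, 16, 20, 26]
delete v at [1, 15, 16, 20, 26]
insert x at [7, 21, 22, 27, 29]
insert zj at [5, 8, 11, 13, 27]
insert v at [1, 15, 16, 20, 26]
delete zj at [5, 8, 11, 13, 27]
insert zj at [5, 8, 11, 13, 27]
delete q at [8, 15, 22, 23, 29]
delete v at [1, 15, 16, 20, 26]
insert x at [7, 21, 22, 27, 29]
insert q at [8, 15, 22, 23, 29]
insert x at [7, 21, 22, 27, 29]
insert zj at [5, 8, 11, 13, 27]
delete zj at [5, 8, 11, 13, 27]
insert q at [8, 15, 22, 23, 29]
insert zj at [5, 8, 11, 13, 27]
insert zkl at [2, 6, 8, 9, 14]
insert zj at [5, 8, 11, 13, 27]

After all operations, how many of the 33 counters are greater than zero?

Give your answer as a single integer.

Step 1: insert zj at [5, 8, 11, 13, 27] -> counters=[0,0,0,0,0,1,0,0,1,0,0,1,0,1,0,0,0,0,0,0,0,0,0,0,0,0,0,1,0,0,0,0,0]
Step 2: insert zkl at [2, 6, 8, 9, 14] -> counters=[0,0,1,0,0,1,1,0,2,1,0,1,0,1,1,0,0,0,0,0,0,0,0,0,0,0,0,1,0,0,0,0,0]
Step 3: insert x at [7, 21, 22, 27, 29] -> counters=[0,0,1,0,0,1,1,1,2,1,0,1,0,1,1,0,0,0,0,0,0,1,1,0,0,0,0,2,0,1,0,0,0]
Step 4: insert q at [8, 15, 22, 23, 29] -> counters=[0,0,1,0,0,1,1,1,3,1,0,1,0,1,1,1,0,0,0,0,0,1,2,1,0,0,0,2,0,2,0,0,0]
Step 5: insert v at [1, 15, 16, 20, 26] -> counters=[0,1,1,0,0,1,1,1,3,1,0,1,0,1,1,2,1,0,0,0,1,1,2,1,0,0,1,2,0,2,0,0,0]
Step 6: delete v at [1, 15, 16, 20, 26] -> counters=[0,0,1,0,0,1,1,1,3,1,0,1,0,1,1,1,0,0,0,0,0,1,2,1,0,0,0,2,0,2,0,0,0]
Step 7: insert x at [7, 21, 22, 27, 29] -> counters=[0,0,1,0,0,1,1,2,3,1,0,1,0,1,1,1,0,0,0,0,0,2,3,1,0,0,0,3,0,3,0,0,0]
Step 8: insert zj at [5, 8, 11, 13, 27] -> counters=[0,0,1,0,0,2,1,2,4,1,0,2,0,2,1,1,0,0,0,0,0,2,3,1,0,0,0,4,0,3,0,0,0]
Step 9: insert v at [1, 15, 16, 20, 26] -> counters=[0,1,1,0,0,2,1,2,4,1,0,2,0,2,1,2,1,0,0,0,1,2,3,1,0,0,1,4,0,3,0,0,0]
Step 10: delete zj at [5, 8, 11, 13, 27] -> counters=[0,1,1,0,0,1,1,2,3,1,0,1,0,1,1,2,1,0,0,0,1,2,3,1,0,0,1,3,0,3,0,0,0]
Step 11: insert zj at [5, 8, 11, 13, 27] -> counters=[0,1,1,0,0,2,1,2,4,1,0,2,0,2,1,2,1,0,0,0,1,2,3,1,0,0,1,4,0,3,0,0,0]
Step 12: delete q at [8, 15, 22, 23, 29] -> counters=[0,1,1,0,0,2,1,2,3,1,0,2,0,2,1,1,1,0,0,0,1,2,2,0,0,0,1,4,0,2,0,0,0]
Step 13: delete v at [1, 15, 16, 20, 26] -> counters=[0,0,1,0,0,2,1,2,3,1,0,2,0,2,1,0,0,0,0,0,0,2,2,0,0,0,0,4,0,2,0,0,0]
Step 14: insert x at [7, 21, 22, 27, 29] -> counters=[0,0,1,0,0,2,1,3,3,1,0,2,0,2,1,0,0,0,0,0,0,3,3,0,0,0,0,5,0,3,0,0,0]
Step 15: insert q at [8, 15, 22, 23, 29] -> counters=[0,0,1,0,0,2,1,3,4,1,0,2,0,2,1,1,0,0,0,0,0,3,4,1,0,0,0,5,0,4,0,0,0]
Step 16: insert x at [7, 21, 22, 27, 29] -> counters=[0,0,1,0,0,2,1,4,4,1,0,2,0,2,1,1,0,0,0,0,0,4,5,1,0,0,0,6,0,5,0,0,0]
Step 17: insert zj at [5, 8, 11, 13, 27] -> counters=[0,0,1,0,0,3,1,4,5,1,0,3,0,3,1,1,0,0,0,0,0,4,5,1,0,0,0,7,0,5,0,0,0]
Step 18: delete zj at [5, 8, 11, 13, 27] -> counters=[0,0,1,0,0,2,1,4,4,1,0,2,0,2,1,1,0,0,0,0,0,4,5,1,0,0,0,6,0,5,0,0,0]
Step 19: insert q at [8, 15, 22, 23, 29] -> counters=[0,0,1,0,0,2,1,4,5,1,0,2,0,2,1,2,0,0,0,0,0,4,6,2,0,0,0,6,0,6,0,0,0]
Step 20: insert zj at [5, 8, 11, 13, 27] -> counters=[0,0,1,0,0,3,1,4,6,1,0,3,0,3,1,2,0,0,0,0,0,4,6,2,0,0,0,7,0,6,0,0,0]
Step 21: insert zkl at [2, 6, 8, 9, 14] -> counters=[0,0,2,0,0,3,2,4,7,2,0,3,0,3,2,2,0,0,0,0,0,4,6,2,0,0,0,7,0,6,0,0,0]
Step 22: insert zj at [5, 8, 11, 13, 27] -> counters=[0,0,2,0,0,4,2,4,8,2,0,4,0,4,2,2,0,0,0,0,0,4,6,2,0,0,0,8,0,6,0,0,0]
Final counters=[0,0,2,0,0,4,2,4,8,2,0,4,0,4,2,2,0,0,0,0,0,4,6,2,0,0,0,8,0,6,0,0,0] -> 15 nonzero

Answer: 15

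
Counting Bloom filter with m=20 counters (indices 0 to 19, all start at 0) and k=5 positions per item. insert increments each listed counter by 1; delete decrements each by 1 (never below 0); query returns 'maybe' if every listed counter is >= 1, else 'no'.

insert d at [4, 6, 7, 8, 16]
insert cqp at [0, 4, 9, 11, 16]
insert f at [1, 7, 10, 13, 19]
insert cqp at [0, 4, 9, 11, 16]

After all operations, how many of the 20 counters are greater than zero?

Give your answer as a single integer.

Step 1: insert d at [4, 6, 7, 8, 16] -> counters=[0,0,0,0,1,0,1,1,1,0,0,0,0,0,0,0,1,0,0,0]
Step 2: insert cqp at [0, 4, 9, 11, 16] -> counters=[1,0,0,0,2,0,1,1,1,1,0,1,0,0,0,0,2,0,0,0]
Step 3: insert f at [1, 7, 10, 13, 19] -> counters=[1,1,0,0,2,0,1,2,1,1,1,1,0,1,0,0,2,0,0,1]
Step 4: insert cqp at [0, 4, 9, 11, 16] -> counters=[2,1,0,0,3,0,1,2,1,2,1,2,0,1,0,0,3,0,0,1]
Final counters=[2,1,0,0,3,0,1,2,1,2,1,2,0,1,0,0,3,0,0,1] -> 12 nonzero

Answer: 12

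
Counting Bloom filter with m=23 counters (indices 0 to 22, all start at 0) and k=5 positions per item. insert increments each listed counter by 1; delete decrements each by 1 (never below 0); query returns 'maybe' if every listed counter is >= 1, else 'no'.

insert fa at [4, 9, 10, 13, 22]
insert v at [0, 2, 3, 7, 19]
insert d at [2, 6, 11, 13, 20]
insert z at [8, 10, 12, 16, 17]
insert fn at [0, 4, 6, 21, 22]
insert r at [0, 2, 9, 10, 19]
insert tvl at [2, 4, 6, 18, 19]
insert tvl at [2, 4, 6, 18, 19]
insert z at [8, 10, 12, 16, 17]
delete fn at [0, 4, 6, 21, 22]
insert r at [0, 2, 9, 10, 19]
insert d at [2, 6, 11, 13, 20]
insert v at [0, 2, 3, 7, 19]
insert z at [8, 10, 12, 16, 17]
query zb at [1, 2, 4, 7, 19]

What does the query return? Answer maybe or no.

Answer: no

Derivation:
Step 1: insert fa at [4, 9, 10, 13, 22] -> counters=[0,0,0,0,1,0,0,0,0,1,1,0,0,1,0,0,0,0,0,0,0,0,1]
Step 2: insert v at [0, 2, 3, 7, 19] -> counters=[1,0,1,1,1,0,0,1,0,1,1,0,0,1,0,0,0,0,0,1,0,0,1]
Step 3: insert d at [2, 6, 11, 13, 20] -> counters=[1,0,2,1,1,0,1,1,0,1,1,1,0,2,0,0,0,0,0,1,1,0,1]
Step 4: insert z at [8, 10, 12, 16, 17] -> counters=[1,0,2,1,1,0,1,1,1,1,2,1,1,2,0,0,1,1,0,1,1,0,1]
Step 5: insert fn at [0, 4, 6, 21, 22] -> counters=[2,0,2,1,2,0,2,1,1,1,2,1,1,2,0,0,1,1,0,1,1,1,2]
Step 6: insert r at [0, 2, 9, 10, 19] -> counters=[3,0,3,1,2,0,2,1,1,2,3,1,1,2,0,0,1,1,0,2,1,1,2]
Step 7: insert tvl at [2, 4, 6, 18, 19] -> counters=[3,0,4,1,3,0,3,1,1,2,3,1,1,2,0,0,1,1,1,3,1,1,2]
Step 8: insert tvl at [2, 4, 6, 18, 19] -> counters=[3,0,5,1,4,0,4,1,1,2,3,1,1,2,0,0,1,1,2,4,1,1,2]
Step 9: insert z at [8, 10, 12, 16, 17] -> counters=[3,0,5,1,4,0,4,1,2,2,4,1,2,2,0,0,2,2,2,4,1,1,2]
Step 10: delete fn at [0, 4, 6, 21, 22] -> counters=[2,0,5,1,3,0,3,1,2,2,4,1,2,2,0,0,2,2,2,4,1,0,1]
Step 11: insert r at [0, 2, 9, 10, 19] -> counters=[3,0,6,1,3,0,3,1,2,3,5,1,2,2,0,0,2,2,2,5,1,0,1]
Step 12: insert d at [2, 6, 11, 13, 20] -> counters=[3,0,7,1,3,0,4,1,2,3,5,2,2,3,0,0,2,2,2,5,2,0,1]
Step 13: insert v at [0, 2, 3, 7, 19] -> counters=[4,0,8,2,3,0,4,2,2,3,5,2,2,3,0,0,2,2,2,6,2,0,1]
Step 14: insert z at [8, 10, 12, 16, 17] -> counters=[4,0,8,2,3,0,4,2,3,3,6,2,3,3,0,0,3,3,2,6,2,0,1]
Query zb: check counters[1]=0 counters[2]=8 counters[4]=3 counters[7]=2 counters[19]=6 -> no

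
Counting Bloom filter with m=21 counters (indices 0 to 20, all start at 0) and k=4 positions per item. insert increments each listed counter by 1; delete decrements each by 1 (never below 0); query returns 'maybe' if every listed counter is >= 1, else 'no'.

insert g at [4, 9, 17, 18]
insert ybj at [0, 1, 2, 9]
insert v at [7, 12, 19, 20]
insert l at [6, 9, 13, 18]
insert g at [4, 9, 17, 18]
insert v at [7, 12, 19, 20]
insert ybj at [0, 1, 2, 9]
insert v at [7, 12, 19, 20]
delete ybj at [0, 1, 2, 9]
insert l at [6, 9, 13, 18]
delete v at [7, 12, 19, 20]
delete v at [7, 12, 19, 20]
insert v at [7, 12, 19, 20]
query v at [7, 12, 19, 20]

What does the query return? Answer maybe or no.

Answer: maybe

Derivation:
Step 1: insert g at [4, 9, 17, 18] -> counters=[0,0,0,0,1,0,0,0,0,1,0,0,0,0,0,0,0,1,1,0,0]
Step 2: insert ybj at [0, 1, 2, 9] -> counters=[1,1,1,0,1,0,0,0,0,2,0,0,0,0,0,0,0,1,1,0,0]
Step 3: insert v at [7, 12, 19, 20] -> counters=[1,1,1,0,1,0,0,1,0,2,0,0,1,0,0,0,0,1,1,1,1]
Step 4: insert l at [6, 9, 13, 18] -> counters=[1,1,1,0,1,0,1,1,0,3,0,0,1,1,0,0,0,1,2,1,1]
Step 5: insert g at [4, 9, 17, 18] -> counters=[1,1,1,0,2,0,1,1,0,4,0,0,1,1,0,0,0,2,3,1,1]
Step 6: insert v at [7, 12, 19, 20] -> counters=[1,1,1,0,2,0,1,2,0,4,0,0,2,1,0,0,0,2,3,2,2]
Step 7: insert ybj at [0, 1, 2, 9] -> counters=[2,2,2,0,2,0,1,2,0,5,0,0,2,1,0,0,0,2,3,2,2]
Step 8: insert v at [7, 12, 19, 20] -> counters=[2,2,2,0,2,0,1,3,0,5,0,0,3,1,0,0,0,2,3,3,3]
Step 9: delete ybj at [0, 1, 2, 9] -> counters=[1,1,1,0,2,0,1,3,0,4,0,0,3,1,0,0,0,2,3,3,3]
Step 10: insert l at [6, 9, 13, 18] -> counters=[1,1,1,0,2,0,2,3,0,5,0,0,3,2,0,0,0,2,4,3,3]
Step 11: delete v at [7, 12, 19, 20] -> counters=[1,1,1,0,2,0,2,2,0,5,0,0,2,2,0,0,0,2,4,2,2]
Step 12: delete v at [7, 12, 19, 20] -> counters=[1,1,1,0,2,0,2,1,0,5,0,0,1,2,0,0,0,2,4,1,1]
Step 13: insert v at [7, 12, 19, 20] -> counters=[1,1,1,0,2,0,2,2,0,5,0,0,2,2,0,0,0,2,4,2,2]
Query v: check counters[7]=2 counters[12]=2 counters[19]=2 counters[20]=2 -> maybe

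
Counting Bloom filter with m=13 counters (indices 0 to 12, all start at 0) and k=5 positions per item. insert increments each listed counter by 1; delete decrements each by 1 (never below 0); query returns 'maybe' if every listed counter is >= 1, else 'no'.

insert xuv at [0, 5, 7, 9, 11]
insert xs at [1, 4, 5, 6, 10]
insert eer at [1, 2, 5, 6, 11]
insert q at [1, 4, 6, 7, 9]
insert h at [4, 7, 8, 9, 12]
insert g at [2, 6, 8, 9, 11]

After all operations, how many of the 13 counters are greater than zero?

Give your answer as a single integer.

Step 1: insert xuv at [0, 5, 7, 9, 11] -> counters=[1,0,0,0,0,1,0,1,0,1,0,1,0]
Step 2: insert xs at [1, 4, 5, 6, 10] -> counters=[1,1,0,0,1,2,1,1,0,1,1,1,0]
Step 3: insert eer at [1, 2, 5, 6, 11] -> counters=[1,2,1,0,1,3,2,1,0,1,1,2,0]
Step 4: insert q at [1, 4, 6, 7, 9] -> counters=[1,3,1,0,2,3,3,2,0,2,1,2,0]
Step 5: insert h at [4, 7, 8, 9, 12] -> counters=[1,3,1,0,3,3,3,3,1,3,1,2,1]
Step 6: insert g at [2, 6, 8, 9, 11] -> counters=[1,3,2,0,3,3,4,3,2,4,1,3,1]
Final counters=[1,3,2,0,3,3,4,3,2,4,1,3,1] -> 12 nonzero

Answer: 12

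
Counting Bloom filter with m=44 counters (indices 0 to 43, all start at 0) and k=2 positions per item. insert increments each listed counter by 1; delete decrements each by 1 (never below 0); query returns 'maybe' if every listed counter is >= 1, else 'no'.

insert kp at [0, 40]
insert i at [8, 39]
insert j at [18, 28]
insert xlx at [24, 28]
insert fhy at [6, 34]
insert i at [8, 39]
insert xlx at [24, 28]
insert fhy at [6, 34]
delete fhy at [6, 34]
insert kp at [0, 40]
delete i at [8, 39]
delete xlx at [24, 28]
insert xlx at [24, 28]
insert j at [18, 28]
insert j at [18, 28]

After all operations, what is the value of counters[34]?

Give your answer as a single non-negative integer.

Step 1: insert kp at [0, 40] -> counters=[1,0,0,0,0,0,0,0,0,0,0,0,0,0,0,0,0,0,0,0,0,0,0,0,0,0,0,0,0,0,0,0,0,0,0,0,0,0,0,0,1,0,0,0]
Step 2: insert i at [8, 39] -> counters=[1,0,0,0,0,0,0,0,1,0,0,0,0,0,0,0,0,0,0,0,0,0,0,0,0,0,0,0,0,0,0,0,0,0,0,0,0,0,0,1,1,0,0,0]
Step 3: insert j at [18, 28] -> counters=[1,0,0,0,0,0,0,0,1,0,0,0,0,0,0,0,0,0,1,0,0,0,0,0,0,0,0,0,1,0,0,0,0,0,0,0,0,0,0,1,1,0,0,0]
Step 4: insert xlx at [24, 28] -> counters=[1,0,0,0,0,0,0,0,1,0,0,0,0,0,0,0,0,0,1,0,0,0,0,0,1,0,0,0,2,0,0,0,0,0,0,0,0,0,0,1,1,0,0,0]
Step 5: insert fhy at [6, 34] -> counters=[1,0,0,0,0,0,1,0,1,0,0,0,0,0,0,0,0,0,1,0,0,0,0,0,1,0,0,0,2,0,0,0,0,0,1,0,0,0,0,1,1,0,0,0]
Step 6: insert i at [8, 39] -> counters=[1,0,0,0,0,0,1,0,2,0,0,0,0,0,0,0,0,0,1,0,0,0,0,0,1,0,0,0,2,0,0,0,0,0,1,0,0,0,0,2,1,0,0,0]
Step 7: insert xlx at [24, 28] -> counters=[1,0,0,0,0,0,1,0,2,0,0,0,0,0,0,0,0,0,1,0,0,0,0,0,2,0,0,0,3,0,0,0,0,0,1,0,0,0,0,2,1,0,0,0]
Step 8: insert fhy at [6, 34] -> counters=[1,0,0,0,0,0,2,0,2,0,0,0,0,0,0,0,0,0,1,0,0,0,0,0,2,0,0,0,3,0,0,0,0,0,2,0,0,0,0,2,1,0,0,0]
Step 9: delete fhy at [6, 34] -> counters=[1,0,0,0,0,0,1,0,2,0,0,0,0,0,0,0,0,0,1,0,0,0,0,0,2,0,0,0,3,0,0,0,0,0,1,0,0,0,0,2,1,0,0,0]
Step 10: insert kp at [0, 40] -> counters=[2,0,0,0,0,0,1,0,2,0,0,0,0,0,0,0,0,0,1,0,0,0,0,0,2,0,0,0,3,0,0,0,0,0,1,0,0,0,0,2,2,0,0,0]
Step 11: delete i at [8, 39] -> counters=[2,0,0,0,0,0,1,0,1,0,0,0,0,0,0,0,0,0,1,0,0,0,0,0,2,0,0,0,3,0,0,0,0,0,1,0,0,0,0,1,2,0,0,0]
Step 12: delete xlx at [24, 28] -> counters=[2,0,0,0,0,0,1,0,1,0,0,0,0,0,0,0,0,0,1,0,0,0,0,0,1,0,0,0,2,0,0,0,0,0,1,0,0,0,0,1,2,0,0,0]
Step 13: insert xlx at [24, 28] -> counters=[2,0,0,0,0,0,1,0,1,0,0,0,0,0,0,0,0,0,1,0,0,0,0,0,2,0,0,0,3,0,0,0,0,0,1,0,0,0,0,1,2,0,0,0]
Step 14: insert j at [18, 28] -> counters=[2,0,0,0,0,0,1,0,1,0,0,0,0,0,0,0,0,0,2,0,0,0,0,0,2,0,0,0,4,0,0,0,0,0,1,0,0,0,0,1,2,0,0,0]
Step 15: insert j at [18, 28] -> counters=[2,0,0,0,0,0,1,0,1,0,0,0,0,0,0,0,0,0,3,0,0,0,0,0,2,0,0,0,5,0,0,0,0,0,1,0,0,0,0,1,2,0,0,0]
Final counters=[2,0,0,0,0,0,1,0,1,0,0,0,0,0,0,0,0,0,3,0,0,0,0,0,2,0,0,0,5,0,0,0,0,0,1,0,0,0,0,1,2,0,0,0] -> counters[34]=1

Answer: 1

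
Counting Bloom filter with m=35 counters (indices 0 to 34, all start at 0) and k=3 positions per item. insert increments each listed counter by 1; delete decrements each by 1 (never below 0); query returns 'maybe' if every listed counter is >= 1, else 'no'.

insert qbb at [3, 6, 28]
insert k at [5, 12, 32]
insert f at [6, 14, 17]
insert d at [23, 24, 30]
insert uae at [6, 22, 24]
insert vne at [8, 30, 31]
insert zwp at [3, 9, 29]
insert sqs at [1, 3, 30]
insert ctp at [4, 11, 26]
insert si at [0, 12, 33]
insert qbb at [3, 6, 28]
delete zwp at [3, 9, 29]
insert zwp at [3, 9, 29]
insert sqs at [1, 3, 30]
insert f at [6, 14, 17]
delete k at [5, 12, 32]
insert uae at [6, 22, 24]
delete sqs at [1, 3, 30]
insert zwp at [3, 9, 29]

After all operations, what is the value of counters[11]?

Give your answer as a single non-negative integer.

Step 1: insert qbb at [3, 6, 28] -> counters=[0,0,0,1,0,0,1,0,0,0,0,0,0,0,0,0,0,0,0,0,0,0,0,0,0,0,0,0,1,0,0,0,0,0,0]
Step 2: insert k at [5, 12, 32] -> counters=[0,0,0,1,0,1,1,0,0,0,0,0,1,0,0,0,0,0,0,0,0,0,0,0,0,0,0,0,1,0,0,0,1,0,0]
Step 3: insert f at [6, 14, 17] -> counters=[0,0,0,1,0,1,2,0,0,0,0,0,1,0,1,0,0,1,0,0,0,0,0,0,0,0,0,0,1,0,0,0,1,0,0]
Step 4: insert d at [23, 24, 30] -> counters=[0,0,0,1,0,1,2,0,0,0,0,0,1,0,1,0,0,1,0,0,0,0,0,1,1,0,0,0,1,0,1,0,1,0,0]
Step 5: insert uae at [6, 22, 24] -> counters=[0,0,0,1,0,1,3,0,0,0,0,0,1,0,1,0,0,1,0,0,0,0,1,1,2,0,0,0,1,0,1,0,1,0,0]
Step 6: insert vne at [8, 30, 31] -> counters=[0,0,0,1,0,1,3,0,1,0,0,0,1,0,1,0,0,1,0,0,0,0,1,1,2,0,0,0,1,0,2,1,1,0,0]
Step 7: insert zwp at [3, 9, 29] -> counters=[0,0,0,2,0,1,3,0,1,1,0,0,1,0,1,0,0,1,0,0,0,0,1,1,2,0,0,0,1,1,2,1,1,0,0]
Step 8: insert sqs at [1, 3, 30] -> counters=[0,1,0,3,0,1,3,0,1,1,0,0,1,0,1,0,0,1,0,0,0,0,1,1,2,0,0,0,1,1,3,1,1,0,0]
Step 9: insert ctp at [4, 11, 26] -> counters=[0,1,0,3,1,1,3,0,1,1,0,1,1,0,1,0,0,1,0,0,0,0,1,1,2,0,1,0,1,1,3,1,1,0,0]
Step 10: insert si at [0, 12, 33] -> counters=[1,1,0,3,1,1,3,0,1,1,0,1,2,0,1,0,0,1,0,0,0,0,1,1,2,0,1,0,1,1,3,1,1,1,0]
Step 11: insert qbb at [3, 6, 28] -> counters=[1,1,0,4,1,1,4,0,1,1,0,1,2,0,1,0,0,1,0,0,0,0,1,1,2,0,1,0,2,1,3,1,1,1,0]
Step 12: delete zwp at [3, 9, 29] -> counters=[1,1,0,3,1,1,4,0,1,0,0,1,2,0,1,0,0,1,0,0,0,0,1,1,2,0,1,0,2,0,3,1,1,1,0]
Step 13: insert zwp at [3, 9, 29] -> counters=[1,1,0,4,1,1,4,0,1,1,0,1,2,0,1,0,0,1,0,0,0,0,1,1,2,0,1,0,2,1,3,1,1,1,0]
Step 14: insert sqs at [1, 3, 30] -> counters=[1,2,0,5,1,1,4,0,1,1,0,1,2,0,1,0,0,1,0,0,0,0,1,1,2,0,1,0,2,1,4,1,1,1,0]
Step 15: insert f at [6, 14, 17] -> counters=[1,2,0,5,1,1,5,0,1,1,0,1,2,0,2,0,0,2,0,0,0,0,1,1,2,0,1,0,2,1,4,1,1,1,0]
Step 16: delete k at [5, 12, 32] -> counters=[1,2,0,5,1,0,5,0,1,1,0,1,1,0,2,0,0,2,0,0,0,0,1,1,2,0,1,0,2,1,4,1,0,1,0]
Step 17: insert uae at [6, 22, 24] -> counters=[1,2,0,5,1,0,6,0,1,1,0,1,1,0,2,0,0,2,0,0,0,0,2,1,3,0,1,0,2,1,4,1,0,1,0]
Step 18: delete sqs at [1, 3, 30] -> counters=[1,1,0,4,1,0,6,0,1,1,0,1,1,0,2,0,0,2,0,0,0,0,2,1,3,0,1,0,2,1,3,1,0,1,0]
Step 19: insert zwp at [3, 9, 29] -> counters=[1,1,0,5,1,0,6,0,1,2,0,1,1,0,2,0,0,2,0,0,0,0,2,1,3,0,1,0,2,2,3,1,0,1,0]
Final counters=[1,1,0,5,1,0,6,0,1,2,0,1,1,0,2,0,0,2,0,0,0,0,2,1,3,0,1,0,2,2,3,1,0,1,0] -> counters[11]=1

Answer: 1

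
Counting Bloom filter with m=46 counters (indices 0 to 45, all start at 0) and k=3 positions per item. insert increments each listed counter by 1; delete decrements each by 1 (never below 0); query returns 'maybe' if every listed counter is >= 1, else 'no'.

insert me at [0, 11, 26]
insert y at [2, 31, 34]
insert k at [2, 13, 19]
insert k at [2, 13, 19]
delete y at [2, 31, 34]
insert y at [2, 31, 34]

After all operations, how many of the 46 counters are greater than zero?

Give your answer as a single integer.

Step 1: insert me at [0, 11, 26] -> counters=[1,0,0,0,0,0,0,0,0,0,0,1,0,0,0,0,0,0,0,0,0,0,0,0,0,0,1,0,0,0,0,0,0,0,0,0,0,0,0,0,0,0,0,0,0,0]
Step 2: insert y at [2, 31, 34] -> counters=[1,0,1,0,0,0,0,0,0,0,0,1,0,0,0,0,0,0,0,0,0,0,0,0,0,0,1,0,0,0,0,1,0,0,1,0,0,0,0,0,0,0,0,0,0,0]
Step 3: insert k at [2, 13, 19] -> counters=[1,0,2,0,0,0,0,0,0,0,0,1,0,1,0,0,0,0,0,1,0,0,0,0,0,0,1,0,0,0,0,1,0,0,1,0,0,0,0,0,0,0,0,0,0,0]
Step 4: insert k at [2, 13, 19] -> counters=[1,0,3,0,0,0,0,0,0,0,0,1,0,2,0,0,0,0,0,2,0,0,0,0,0,0,1,0,0,0,0,1,0,0,1,0,0,0,0,0,0,0,0,0,0,0]
Step 5: delete y at [2, 31, 34] -> counters=[1,0,2,0,0,0,0,0,0,0,0,1,0,2,0,0,0,0,0,2,0,0,0,0,0,0,1,0,0,0,0,0,0,0,0,0,0,0,0,0,0,0,0,0,0,0]
Step 6: insert y at [2, 31, 34] -> counters=[1,0,3,0,0,0,0,0,0,0,0,1,0,2,0,0,0,0,0,2,0,0,0,0,0,0,1,0,0,0,0,1,0,0,1,0,0,0,0,0,0,0,0,0,0,0]
Final counters=[1,0,3,0,0,0,0,0,0,0,0,1,0,2,0,0,0,0,0,2,0,0,0,0,0,0,1,0,0,0,0,1,0,0,1,0,0,0,0,0,0,0,0,0,0,0] -> 8 nonzero

Answer: 8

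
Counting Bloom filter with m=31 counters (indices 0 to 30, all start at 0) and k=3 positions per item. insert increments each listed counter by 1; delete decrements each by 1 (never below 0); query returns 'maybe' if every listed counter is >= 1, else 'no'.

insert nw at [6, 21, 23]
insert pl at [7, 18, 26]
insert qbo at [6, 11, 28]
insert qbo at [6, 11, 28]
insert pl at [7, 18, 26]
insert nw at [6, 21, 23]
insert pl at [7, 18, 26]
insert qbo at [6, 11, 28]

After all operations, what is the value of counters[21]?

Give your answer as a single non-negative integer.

Step 1: insert nw at [6, 21, 23] -> counters=[0,0,0,0,0,0,1,0,0,0,0,0,0,0,0,0,0,0,0,0,0,1,0,1,0,0,0,0,0,0,0]
Step 2: insert pl at [7, 18, 26] -> counters=[0,0,0,0,0,0,1,1,0,0,0,0,0,0,0,0,0,0,1,0,0,1,0,1,0,0,1,0,0,0,0]
Step 3: insert qbo at [6, 11, 28] -> counters=[0,0,0,0,0,0,2,1,0,0,0,1,0,0,0,0,0,0,1,0,0,1,0,1,0,0,1,0,1,0,0]
Step 4: insert qbo at [6, 11, 28] -> counters=[0,0,0,0,0,0,3,1,0,0,0,2,0,0,0,0,0,0,1,0,0,1,0,1,0,0,1,0,2,0,0]
Step 5: insert pl at [7, 18, 26] -> counters=[0,0,0,0,0,0,3,2,0,0,0,2,0,0,0,0,0,0,2,0,0,1,0,1,0,0,2,0,2,0,0]
Step 6: insert nw at [6, 21, 23] -> counters=[0,0,0,0,0,0,4,2,0,0,0,2,0,0,0,0,0,0,2,0,0,2,0,2,0,0,2,0,2,0,0]
Step 7: insert pl at [7, 18, 26] -> counters=[0,0,0,0,0,0,4,3,0,0,0,2,0,0,0,0,0,0,3,0,0,2,0,2,0,0,3,0,2,0,0]
Step 8: insert qbo at [6, 11, 28] -> counters=[0,0,0,0,0,0,5,3,0,0,0,3,0,0,0,0,0,0,3,0,0,2,0,2,0,0,3,0,3,0,0]
Final counters=[0,0,0,0,0,0,5,3,0,0,0,3,0,0,0,0,0,0,3,0,0,2,0,2,0,0,3,0,3,0,0] -> counters[21]=2

Answer: 2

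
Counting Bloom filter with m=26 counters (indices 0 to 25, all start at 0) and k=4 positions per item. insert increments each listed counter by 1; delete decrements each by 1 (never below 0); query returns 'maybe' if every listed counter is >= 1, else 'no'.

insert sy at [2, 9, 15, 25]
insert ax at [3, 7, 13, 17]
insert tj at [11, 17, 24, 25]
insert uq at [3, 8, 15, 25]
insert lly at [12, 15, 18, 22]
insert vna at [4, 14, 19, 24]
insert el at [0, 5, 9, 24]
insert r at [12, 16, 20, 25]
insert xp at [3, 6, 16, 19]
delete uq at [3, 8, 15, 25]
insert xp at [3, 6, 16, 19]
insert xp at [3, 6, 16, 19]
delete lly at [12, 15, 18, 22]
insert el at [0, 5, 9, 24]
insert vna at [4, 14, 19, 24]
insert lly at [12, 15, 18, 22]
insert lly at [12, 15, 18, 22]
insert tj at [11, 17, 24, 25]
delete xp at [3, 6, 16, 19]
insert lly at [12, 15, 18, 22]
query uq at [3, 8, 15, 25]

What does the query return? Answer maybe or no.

Step 1: insert sy at [2, 9, 15, 25] -> counters=[0,0,1,0,0,0,0,0,0,1,0,0,0,0,0,1,0,0,0,0,0,0,0,0,0,1]
Step 2: insert ax at [3, 7, 13, 17] -> counters=[0,0,1,1,0,0,0,1,0,1,0,0,0,1,0,1,0,1,0,0,0,0,0,0,0,1]
Step 3: insert tj at [11, 17, 24, 25] -> counters=[0,0,1,1,0,0,0,1,0,1,0,1,0,1,0,1,0,2,0,0,0,0,0,0,1,2]
Step 4: insert uq at [3, 8, 15, 25] -> counters=[0,0,1,2,0,0,0,1,1,1,0,1,0,1,0,2,0,2,0,0,0,0,0,0,1,3]
Step 5: insert lly at [12, 15, 18, 22] -> counters=[0,0,1,2,0,0,0,1,1,1,0,1,1,1,0,3,0,2,1,0,0,0,1,0,1,3]
Step 6: insert vna at [4, 14, 19, 24] -> counters=[0,0,1,2,1,0,0,1,1,1,0,1,1,1,1,3,0,2,1,1,0,0,1,0,2,3]
Step 7: insert el at [0, 5, 9, 24] -> counters=[1,0,1,2,1,1,0,1,1,2,0,1,1,1,1,3,0,2,1,1,0,0,1,0,3,3]
Step 8: insert r at [12, 16, 20, 25] -> counters=[1,0,1,2,1,1,0,1,1,2,0,1,2,1,1,3,1,2,1,1,1,0,1,0,3,4]
Step 9: insert xp at [3, 6, 16, 19] -> counters=[1,0,1,3,1,1,1,1,1,2,0,1,2,1,1,3,2,2,1,2,1,0,1,0,3,4]
Step 10: delete uq at [3, 8, 15, 25] -> counters=[1,0,1,2,1,1,1,1,0,2,0,1,2,1,1,2,2,2,1,2,1,0,1,0,3,3]
Step 11: insert xp at [3, 6, 16, 19] -> counters=[1,0,1,3,1,1,2,1,0,2,0,1,2,1,1,2,3,2,1,3,1,0,1,0,3,3]
Step 12: insert xp at [3, 6, 16, 19] -> counters=[1,0,1,4,1,1,3,1,0,2,0,1,2,1,1,2,4,2,1,4,1,0,1,0,3,3]
Step 13: delete lly at [12, 15, 18, 22] -> counters=[1,0,1,4,1,1,3,1,0,2,0,1,1,1,1,1,4,2,0,4,1,0,0,0,3,3]
Step 14: insert el at [0, 5, 9, 24] -> counters=[2,0,1,4,1,2,3,1,0,3,0,1,1,1,1,1,4,2,0,4,1,0,0,0,4,3]
Step 15: insert vna at [4, 14, 19, 24] -> counters=[2,0,1,4,2,2,3,1,0,3,0,1,1,1,2,1,4,2,0,5,1,0,0,0,5,3]
Step 16: insert lly at [12, 15, 18, 22] -> counters=[2,0,1,4,2,2,3,1,0,3,0,1,2,1,2,2,4,2,1,5,1,0,1,0,5,3]
Step 17: insert lly at [12, 15, 18, 22] -> counters=[2,0,1,4,2,2,3,1,0,3,0,1,3,1,2,3,4,2,2,5,1,0,2,0,5,3]
Step 18: insert tj at [11, 17, 24, 25] -> counters=[2,0,1,4,2,2,3,1,0,3,0,2,3,1,2,3,4,3,2,5,1,0,2,0,6,4]
Step 19: delete xp at [3, 6, 16, 19] -> counters=[2,0,1,3,2,2,2,1,0,3,0,2,3,1,2,3,3,3,2,4,1,0,2,0,6,4]
Step 20: insert lly at [12, 15, 18, 22] -> counters=[2,0,1,3,2,2,2,1,0,3,0,2,4,1,2,4,3,3,3,4,1,0,3,0,6,4]
Query uq: check counters[3]=3 counters[8]=0 counters[15]=4 counters[25]=4 -> no

Answer: no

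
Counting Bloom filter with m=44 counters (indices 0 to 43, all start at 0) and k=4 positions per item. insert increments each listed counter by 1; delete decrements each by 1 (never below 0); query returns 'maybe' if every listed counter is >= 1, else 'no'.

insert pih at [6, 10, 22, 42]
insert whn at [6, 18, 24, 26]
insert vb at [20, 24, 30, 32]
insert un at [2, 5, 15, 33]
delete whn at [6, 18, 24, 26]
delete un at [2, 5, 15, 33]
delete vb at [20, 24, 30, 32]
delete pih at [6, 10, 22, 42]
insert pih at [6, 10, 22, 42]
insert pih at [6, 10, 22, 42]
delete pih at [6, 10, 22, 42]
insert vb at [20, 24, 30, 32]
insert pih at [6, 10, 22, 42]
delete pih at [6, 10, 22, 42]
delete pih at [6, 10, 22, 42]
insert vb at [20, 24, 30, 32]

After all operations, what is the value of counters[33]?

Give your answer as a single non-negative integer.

Step 1: insert pih at [6, 10, 22, 42] -> counters=[0,0,0,0,0,0,1,0,0,0,1,0,0,0,0,0,0,0,0,0,0,0,1,0,0,0,0,0,0,0,0,0,0,0,0,0,0,0,0,0,0,0,1,0]
Step 2: insert whn at [6, 18, 24, 26] -> counters=[0,0,0,0,0,0,2,0,0,0,1,0,0,0,0,0,0,0,1,0,0,0,1,0,1,0,1,0,0,0,0,0,0,0,0,0,0,0,0,0,0,0,1,0]
Step 3: insert vb at [20, 24, 30, 32] -> counters=[0,0,0,0,0,0,2,0,0,0,1,0,0,0,0,0,0,0,1,0,1,0,1,0,2,0,1,0,0,0,1,0,1,0,0,0,0,0,0,0,0,0,1,0]
Step 4: insert un at [2, 5, 15, 33] -> counters=[0,0,1,0,0,1,2,0,0,0,1,0,0,0,0,1,0,0,1,0,1,0,1,0,2,0,1,0,0,0,1,0,1,1,0,0,0,0,0,0,0,0,1,0]
Step 5: delete whn at [6, 18, 24, 26] -> counters=[0,0,1,0,0,1,1,0,0,0,1,0,0,0,0,1,0,0,0,0,1,0,1,0,1,0,0,0,0,0,1,0,1,1,0,0,0,0,0,0,0,0,1,0]
Step 6: delete un at [2, 5, 15, 33] -> counters=[0,0,0,0,0,0,1,0,0,0,1,0,0,0,0,0,0,0,0,0,1,0,1,0,1,0,0,0,0,0,1,0,1,0,0,0,0,0,0,0,0,0,1,0]
Step 7: delete vb at [20, 24, 30, 32] -> counters=[0,0,0,0,0,0,1,0,0,0,1,0,0,0,0,0,0,0,0,0,0,0,1,0,0,0,0,0,0,0,0,0,0,0,0,0,0,0,0,0,0,0,1,0]
Step 8: delete pih at [6, 10, 22, 42] -> counters=[0,0,0,0,0,0,0,0,0,0,0,0,0,0,0,0,0,0,0,0,0,0,0,0,0,0,0,0,0,0,0,0,0,0,0,0,0,0,0,0,0,0,0,0]
Step 9: insert pih at [6, 10, 22, 42] -> counters=[0,0,0,0,0,0,1,0,0,0,1,0,0,0,0,0,0,0,0,0,0,0,1,0,0,0,0,0,0,0,0,0,0,0,0,0,0,0,0,0,0,0,1,0]
Step 10: insert pih at [6, 10, 22, 42] -> counters=[0,0,0,0,0,0,2,0,0,0,2,0,0,0,0,0,0,0,0,0,0,0,2,0,0,0,0,0,0,0,0,0,0,0,0,0,0,0,0,0,0,0,2,0]
Step 11: delete pih at [6, 10, 22, 42] -> counters=[0,0,0,0,0,0,1,0,0,0,1,0,0,0,0,0,0,0,0,0,0,0,1,0,0,0,0,0,0,0,0,0,0,0,0,0,0,0,0,0,0,0,1,0]
Step 12: insert vb at [20, 24, 30, 32] -> counters=[0,0,0,0,0,0,1,0,0,0,1,0,0,0,0,0,0,0,0,0,1,0,1,0,1,0,0,0,0,0,1,0,1,0,0,0,0,0,0,0,0,0,1,0]
Step 13: insert pih at [6, 10, 22, 42] -> counters=[0,0,0,0,0,0,2,0,0,0,2,0,0,0,0,0,0,0,0,0,1,0,2,0,1,0,0,0,0,0,1,0,1,0,0,0,0,0,0,0,0,0,2,0]
Step 14: delete pih at [6, 10, 22, 42] -> counters=[0,0,0,0,0,0,1,0,0,0,1,0,0,0,0,0,0,0,0,0,1,0,1,0,1,0,0,0,0,0,1,0,1,0,0,0,0,0,0,0,0,0,1,0]
Step 15: delete pih at [6, 10, 22, 42] -> counters=[0,0,0,0,0,0,0,0,0,0,0,0,0,0,0,0,0,0,0,0,1,0,0,0,1,0,0,0,0,0,1,0,1,0,0,0,0,0,0,0,0,0,0,0]
Step 16: insert vb at [20, 24, 30, 32] -> counters=[0,0,0,0,0,0,0,0,0,0,0,0,0,0,0,0,0,0,0,0,2,0,0,0,2,0,0,0,0,0,2,0,2,0,0,0,0,0,0,0,0,0,0,0]
Final counters=[0,0,0,0,0,0,0,0,0,0,0,0,0,0,0,0,0,0,0,0,2,0,0,0,2,0,0,0,0,0,2,0,2,0,0,0,0,0,0,0,0,0,0,0] -> counters[33]=0

Answer: 0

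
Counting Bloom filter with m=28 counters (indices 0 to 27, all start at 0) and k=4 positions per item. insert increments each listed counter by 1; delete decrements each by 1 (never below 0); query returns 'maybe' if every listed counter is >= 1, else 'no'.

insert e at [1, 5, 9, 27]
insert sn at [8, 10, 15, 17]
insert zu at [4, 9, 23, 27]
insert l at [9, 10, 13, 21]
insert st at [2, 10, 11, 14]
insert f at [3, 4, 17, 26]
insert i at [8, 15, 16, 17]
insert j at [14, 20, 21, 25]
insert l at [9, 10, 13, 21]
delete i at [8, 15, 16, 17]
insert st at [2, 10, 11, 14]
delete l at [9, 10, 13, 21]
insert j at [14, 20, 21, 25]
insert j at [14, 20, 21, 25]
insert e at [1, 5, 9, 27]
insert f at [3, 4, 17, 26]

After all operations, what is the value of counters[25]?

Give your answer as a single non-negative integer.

Step 1: insert e at [1, 5, 9, 27] -> counters=[0,1,0,0,0,1,0,0,0,1,0,0,0,0,0,0,0,0,0,0,0,0,0,0,0,0,0,1]
Step 2: insert sn at [8, 10, 15, 17] -> counters=[0,1,0,0,0,1,0,0,1,1,1,0,0,0,0,1,0,1,0,0,0,0,0,0,0,0,0,1]
Step 3: insert zu at [4, 9, 23, 27] -> counters=[0,1,0,0,1,1,0,0,1,2,1,0,0,0,0,1,0,1,0,0,0,0,0,1,0,0,0,2]
Step 4: insert l at [9, 10, 13, 21] -> counters=[0,1,0,0,1,1,0,0,1,3,2,0,0,1,0,1,0,1,0,0,0,1,0,1,0,0,0,2]
Step 5: insert st at [2, 10, 11, 14] -> counters=[0,1,1,0,1,1,0,0,1,3,3,1,0,1,1,1,0,1,0,0,0,1,0,1,0,0,0,2]
Step 6: insert f at [3, 4, 17, 26] -> counters=[0,1,1,1,2,1,0,0,1,3,3,1,0,1,1,1,0,2,0,0,0,1,0,1,0,0,1,2]
Step 7: insert i at [8, 15, 16, 17] -> counters=[0,1,1,1,2,1,0,0,2,3,3,1,0,1,1,2,1,3,0,0,0,1,0,1,0,0,1,2]
Step 8: insert j at [14, 20, 21, 25] -> counters=[0,1,1,1,2,1,0,0,2,3,3,1,0,1,2,2,1,3,0,0,1,2,0,1,0,1,1,2]
Step 9: insert l at [9, 10, 13, 21] -> counters=[0,1,1,1,2,1,0,0,2,4,4,1,0,2,2,2,1,3,0,0,1,3,0,1,0,1,1,2]
Step 10: delete i at [8, 15, 16, 17] -> counters=[0,1,1,1,2,1,0,0,1,4,4,1,0,2,2,1,0,2,0,0,1,3,0,1,0,1,1,2]
Step 11: insert st at [2, 10, 11, 14] -> counters=[0,1,2,1,2,1,0,0,1,4,5,2,0,2,3,1,0,2,0,0,1,3,0,1,0,1,1,2]
Step 12: delete l at [9, 10, 13, 21] -> counters=[0,1,2,1,2,1,0,0,1,3,4,2,0,1,3,1,0,2,0,0,1,2,0,1,0,1,1,2]
Step 13: insert j at [14, 20, 21, 25] -> counters=[0,1,2,1,2,1,0,0,1,3,4,2,0,1,4,1,0,2,0,0,2,3,0,1,0,2,1,2]
Step 14: insert j at [14, 20, 21, 25] -> counters=[0,1,2,1,2,1,0,0,1,3,4,2,0,1,5,1,0,2,0,0,3,4,0,1,0,3,1,2]
Step 15: insert e at [1, 5, 9, 27] -> counters=[0,2,2,1,2,2,0,0,1,4,4,2,0,1,5,1,0,2,0,0,3,4,0,1,0,3,1,3]
Step 16: insert f at [3, 4, 17, 26] -> counters=[0,2,2,2,3,2,0,0,1,4,4,2,0,1,5,1,0,3,0,0,3,4,0,1,0,3,2,3]
Final counters=[0,2,2,2,3,2,0,0,1,4,4,2,0,1,5,1,0,3,0,0,3,4,0,1,0,3,2,3] -> counters[25]=3

Answer: 3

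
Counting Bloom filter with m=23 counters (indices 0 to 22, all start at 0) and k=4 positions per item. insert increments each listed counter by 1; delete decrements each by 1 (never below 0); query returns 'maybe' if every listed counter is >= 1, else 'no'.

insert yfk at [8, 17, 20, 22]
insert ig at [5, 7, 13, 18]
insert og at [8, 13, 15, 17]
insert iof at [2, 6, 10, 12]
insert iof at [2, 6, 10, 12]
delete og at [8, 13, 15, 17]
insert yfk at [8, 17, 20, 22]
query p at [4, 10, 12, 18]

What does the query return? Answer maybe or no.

Answer: no

Derivation:
Step 1: insert yfk at [8, 17, 20, 22] -> counters=[0,0,0,0,0,0,0,0,1,0,0,0,0,0,0,0,0,1,0,0,1,0,1]
Step 2: insert ig at [5, 7, 13, 18] -> counters=[0,0,0,0,0,1,0,1,1,0,0,0,0,1,0,0,0,1,1,0,1,0,1]
Step 3: insert og at [8, 13, 15, 17] -> counters=[0,0,0,0,0,1,0,1,2,0,0,0,0,2,0,1,0,2,1,0,1,0,1]
Step 4: insert iof at [2, 6, 10, 12] -> counters=[0,0,1,0,0,1,1,1,2,0,1,0,1,2,0,1,0,2,1,0,1,0,1]
Step 5: insert iof at [2, 6, 10, 12] -> counters=[0,0,2,0,0,1,2,1,2,0,2,0,2,2,0,1,0,2,1,0,1,0,1]
Step 6: delete og at [8, 13, 15, 17] -> counters=[0,0,2,0,0,1,2,1,1,0,2,0,2,1,0,0,0,1,1,0,1,0,1]
Step 7: insert yfk at [8, 17, 20, 22] -> counters=[0,0,2,0,0,1,2,1,2,0,2,0,2,1,0,0,0,2,1,0,2,0,2]
Query p: check counters[4]=0 counters[10]=2 counters[12]=2 counters[18]=1 -> no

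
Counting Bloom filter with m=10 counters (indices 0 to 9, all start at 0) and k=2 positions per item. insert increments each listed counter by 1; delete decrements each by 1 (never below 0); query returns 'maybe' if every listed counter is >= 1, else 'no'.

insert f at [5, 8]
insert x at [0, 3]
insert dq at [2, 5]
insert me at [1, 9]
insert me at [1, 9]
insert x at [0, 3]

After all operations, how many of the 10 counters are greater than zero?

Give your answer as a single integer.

Step 1: insert f at [5, 8] -> counters=[0,0,0,0,0,1,0,0,1,0]
Step 2: insert x at [0, 3] -> counters=[1,0,0,1,0,1,0,0,1,0]
Step 3: insert dq at [2, 5] -> counters=[1,0,1,1,0,2,0,0,1,0]
Step 4: insert me at [1, 9] -> counters=[1,1,1,1,0,2,0,0,1,1]
Step 5: insert me at [1, 9] -> counters=[1,2,1,1,0,2,0,0,1,2]
Step 6: insert x at [0, 3] -> counters=[2,2,1,2,0,2,0,0,1,2]
Final counters=[2,2,1,2,0,2,0,0,1,2] -> 7 nonzero

Answer: 7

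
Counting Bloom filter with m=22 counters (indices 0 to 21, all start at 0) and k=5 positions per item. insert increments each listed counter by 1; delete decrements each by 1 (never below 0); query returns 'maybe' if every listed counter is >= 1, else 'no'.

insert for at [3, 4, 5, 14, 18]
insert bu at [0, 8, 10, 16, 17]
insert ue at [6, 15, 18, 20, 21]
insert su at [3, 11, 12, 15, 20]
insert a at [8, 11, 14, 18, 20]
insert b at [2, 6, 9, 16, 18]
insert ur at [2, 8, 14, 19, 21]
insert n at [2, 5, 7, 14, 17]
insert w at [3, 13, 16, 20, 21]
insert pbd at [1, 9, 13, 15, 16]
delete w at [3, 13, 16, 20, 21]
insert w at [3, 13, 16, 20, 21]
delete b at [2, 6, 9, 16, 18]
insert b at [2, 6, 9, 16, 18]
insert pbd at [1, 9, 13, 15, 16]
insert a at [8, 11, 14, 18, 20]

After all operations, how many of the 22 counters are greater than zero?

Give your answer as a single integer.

Answer: 22

Derivation:
Step 1: insert for at [3, 4, 5, 14, 18] -> counters=[0,0,0,1,1,1,0,0,0,0,0,0,0,0,1,0,0,0,1,0,0,0]
Step 2: insert bu at [0, 8, 10, 16, 17] -> counters=[1,0,0,1,1,1,0,0,1,0,1,0,0,0,1,0,1,1,1,0,0,0]
Step 3: insert ue at [6, 15, 18, 20, 21] -> counters=[1,0,0,1,1,1,1,0,1,0,1,0,0,0,1,1,1,1,2,0,1,1]
Step 4: insert su at [3, 11, 12, 15, 20] -> counters=[1,0,0,2,1,1,1,0,1,0,1,1,1,0,1,2,1,1,2,0,2,1]
Step 5: insert a at [8, 11, 14, 18, 20] -> counters=[1,0,0,2,1,1,1,0,2,0,1,2,1,0,2,2,1,1,3,0,3,1]
Step 6: insert b at [2, 6, 9, 16, 18] -> counters=[1,0,1,2,1,1,2,0,2,1,1,2,1,0,2,2,2,1,4,0,3,1]
Step 7: insert ur at [2, 8, 14, 19, 21] -> counters=[1,0,2,2,1,1,2,0,3,1,1,2,1,0,3,2,2,1,4,1,3,2]
Step 8: insert n at [2, 5, 7, 14, 17] -> counters=[1,0,3,2,1,2,2,1,3,1,1,2,1,0,4,2,2,2,4,1,3,2]
Step 9: insert w at [3, 13, 16, 20, 21] -> counters=[1,0,3,3,1,2,2,1,3,1,1,2,1,1,4,2,3,2,4,1,4,3]
Step 10: insert pbd at [1, 9, 13, 15, 16] -> counters=[1,1,3,3,1,2,2,1,3,2,1,2,1,2,4,3,4,2,4,1,4,3]
Step 11: delete w at [3, 13, 16, 20, 21] -> counters=[1,1,3,2,1,2,2,1,3,2,1,2,1,1,4,3,3,2,4,1,3,2]
Step 12: insert w at [3, 13, 16, 20, 21] -> counters=[1,1,3,3,1,2,2,1,3,2,1,2,1,2,4,3,4,2,4,1,4,3]
Step 13: delete b at [2, 6, 9, 16, 18] -> counters=[1,1,2,3,1,2,1,1,3,1,1,2,1,2,4,3,3,2,3,1,4,3]
Step 14: insert b at [2, 6, 9, 16, 18] -> counters=[1,1,3,3,1,2,2,1,3,2,1,2,1,2,4,3,4,2,4,1,4,3]
Step 15: insert pbd at [1, 9, 13, 15, 16] -> counters=[1,2,3,3,1,2,2,1,3,3,1,2,1,3,4,4,5,2,4,1,4,3]
Step 16: insert a at [8, 11, 14, 18, 20] -> counters=[1,2,3,3,1,2,2,1,4,3,1,3,1,3,5,4,5,2,5,1,5,3]
Final counters=[1,2,3,3,1,2,2,1,4,3,1,3,1,3,5,4,5,2,5,1,5,3] -> 22 nonzero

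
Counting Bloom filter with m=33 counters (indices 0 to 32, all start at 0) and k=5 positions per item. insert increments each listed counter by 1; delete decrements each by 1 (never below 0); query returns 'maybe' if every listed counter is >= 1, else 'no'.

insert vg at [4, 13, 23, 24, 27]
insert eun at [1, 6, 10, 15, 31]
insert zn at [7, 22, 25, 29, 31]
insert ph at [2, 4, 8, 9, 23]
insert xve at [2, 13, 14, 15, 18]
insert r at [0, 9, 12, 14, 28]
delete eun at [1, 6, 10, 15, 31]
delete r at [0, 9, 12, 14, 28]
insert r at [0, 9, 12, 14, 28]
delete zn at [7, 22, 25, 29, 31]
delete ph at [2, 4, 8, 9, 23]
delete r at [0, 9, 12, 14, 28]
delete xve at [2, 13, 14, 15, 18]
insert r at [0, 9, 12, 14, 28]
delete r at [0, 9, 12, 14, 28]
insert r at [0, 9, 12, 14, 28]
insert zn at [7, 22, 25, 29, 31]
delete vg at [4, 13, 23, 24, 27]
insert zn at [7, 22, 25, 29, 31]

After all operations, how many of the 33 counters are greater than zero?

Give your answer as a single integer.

Step 1: insert vg at [4, 13, 23, 24, 27] -> counters=[0,0,0,0,1,0,0,0,0,0,0,0,0,1,0,0,0,0,0,0,0,0,0,1,1,0,0,1,0,0,0,0,0]
Step 2: insert eun at [1, 6, 10, 15, 31] -> counters=[0,1,0,0,1,0,1,0,0,0,1,0,0,1,0,1,0,0,0,0,0,0,0,1,1,0,0,1,0,0,0,1,0]
Step 3: insert zn at [7, 22, 25, 29, 31] -> counters=[0,1,0,0,1,0,1,1,0,0,1,0,0,1,0,1,0,0,0,0,0,0,1,1,1,1,0,1,0,1,0,2,0]
Step 4: insert ph at [2, 4, 8, 9, 23] -> counters=[0,1,1,0,2,0,1,1,1,1,1,0,0,1,0,1,0,0,0,0,0,0,1,2,1,1,0,1,0,1,0,2,0]
Step 5: insert xve at [2, 13, 14, 15, 18] -> counters=[0,1,2,0,2,0,1,1,1,1,1,0,0,2,1,2,0,0,1,0,0,0,1,2,1,1,0,1,0,1,0,2,0]
Step 6: insert r at [0, 9, 12, 14, 28] -> counters=[1,1,2,0,2,0,1,1,1,2,1,0,1,2,2,2,0,0,1,0,0,0,1,2,1,1,0,1,1,1,0,2,0]
Step 7: delete eun at [1, 6, 10, 15, 31] -> counters=[1,0,2,0,2,0,0,1,1,2,0,0,1,2,2,1,0,0,1,0,0,0,1,2,1,1,0,1,1,1,0,1,0]
Step 8: delete r at [0, 9, 12, 14, 28] -> counters=[0,0,2,0,2,0,0,1,1,1,0,0,0,2,1,1,0,0,1,0,0,0,1,2,1,1,0,1,0,1,0,1,0]
Step 9: insert r at [0, 9, 12, 14, 28] -> counters=[1,0,2,0,2,0,0,1,1,2,0,0,1,2,2,1,0,0,1,0,0,0,1,2,1,1,0,1,1,1,0,1,0]
Step 10: delete zn at [7, 22, 25, 29, 31] -> counters=[1,0,2,0,2,0,0,0,1,2,0,0,1,2,2,1,0,0,1,0,0,0,0,2,1,0,0,1,1,0,0,0,0]
Step 11: delete ph at [2, 4, 8, 9, 23] -> counters=[1,0,1,0,1,0,0,0,0,1,0,0,1,2,2,1,0,0,1,0,0,0,0,1,1,0,0,1,1,0,0,0,0]
Step 12: delete r at [0, 9, 12, 14, 28] -> counters=[0,0,1,0,1,0,0,0,0,0,0,0,0,2,1,1,0,0,1,0,0,0,0,1,1,0,0,1,0,0,0,0,0]
Step 13: delete xve at [2, 13, 14, 15, 18] -> counters=[0,0,0,0,1,0,0,0,0,0,0,0,0,1,0,0,0,0,0,0,0,0,0,1,1,0,0,1,0,0,0,0,0]
Step 14: insert r at [0, 9, 12, 14, 28] -> counters=[1,0,0,0,1,0,0,0,0,1,0,0,1,1,1,0,0,0,0,0,0,0,0,1,1,0,0,1,1,0,0,0,0]
Step 15: delete r at [0, 9, 12, 14, 28] -> counters=[0,0,0,0,1,0,0,0,0,0,0,0,0,1,0,0,0,0,0,0,0,0,0,1,1,0,0,1,0,0,0,0,0]
Step 16: insert r at [0, 9, 12, 14, 28] -> counters=[1,0,0,0,1,0,0,0,0,1,0,0,1,1,1,0,0,0,0,0,0,0,0,1,1,0,0,1,1,0,0,0,0]
Step 17: insert zn at [7, 22, 25, 29, 31] -> counters=[1,0,0,0,1,0,0,1,0,1,0,0,1,1,1,0,0,0,0,0,0,0,1,1,1,1,0,1,1,1,0,1,0]
Step 18: delete vg at [4, 13, 23, 24, 27] -> counters=[1,0,0,0,0,0,0,1,0,1,0,0,1,0,1,0,0,0,0,0,0,0,1,0,0,1,0,0,1,1,0,1,0]
Step 19: insert zn at [7, 22, 25, 29, 31] -> counters=[1,0,0,0,0,0,0,2,0,1,0,0,1,0,1,0,0,0,0,0,0,0,2,0,0,2,0,0,1,2,0,2,0]
Final counters=[1,0,0,0,0,0,0,2,0,1,0,0,1,0,1,0,0,0,0,0,0,0,2,0,0,2,0,0,1,2,0,2,0] -> 10 nonzero

Answer: 10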